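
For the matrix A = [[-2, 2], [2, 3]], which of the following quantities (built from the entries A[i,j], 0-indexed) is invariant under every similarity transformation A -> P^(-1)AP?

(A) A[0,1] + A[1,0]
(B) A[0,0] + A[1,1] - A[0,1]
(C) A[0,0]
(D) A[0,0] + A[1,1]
D

A[0,0] + A[1,1] is the trace of A. By the cyclic property of the trace, tr(P^(-1)AP) = tr(APP^(-1)) = tr(A), so it is the same for every matrix similar to A.

The other combinations are not similarity invariants. For example, take P = [[1, -1], [0, 1]] (det P = 1), so P^(-1) = [[1, 1], [0, 1]] and
B = P^(-1)AP = [[0, 5], [2, 1]].
Evaluating each option on A and on B:
(A) A[0,1] + A[1,0]: 4 for A, 7 for B -> changes
(B) A[0,0] + A[1,1] - A[0,1]: -1 for A, -4 for B -> changes
(C) A[0,0]: -2 for A, 0 for B -> changes
(D) A[0,0] + A[1,1]: 1 for A, 1 for B -> unchanged

Only (D) A[0,0] + A[1,1] = 1 survives (and it does so for every P, not just this one), so it is the invariant.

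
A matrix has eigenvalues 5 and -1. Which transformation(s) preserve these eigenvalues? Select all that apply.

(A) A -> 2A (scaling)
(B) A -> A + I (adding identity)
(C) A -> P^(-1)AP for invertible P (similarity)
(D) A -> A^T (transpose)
C and D

Eigenvalues are preserved by:
1. Similarity transformations: A -> P^(-1)AP (same characteristic polynomial)
2. Transpose: A^T has the same eigenvalues as A

Eigenvalues are NOT preserved by:
- Adding identity: eigenvalues become 5+1, -1+1
- Scaling: eigenvalues become 10, -2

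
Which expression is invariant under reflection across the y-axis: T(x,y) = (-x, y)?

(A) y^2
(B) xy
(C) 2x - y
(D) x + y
A

The map is reflection across the y-axis: T(x,y) = (-x, y).
Substitute the transformed coordinates into each option and compare with the original:
(A) y^2  ->  (y)^2 = y^2   [equals y^2: invariant]
(B) xy  ->  (-x)(y) = -xy   [differs from xy: not invariant]
(C) 2x - y  ->  2(-x) - (y) = -2x - y   [differs from 2x - y: not invariant]
(D) x + y  ->  (-x) + (y) = -x + y   [differs from x + y: not invariant]

Only option (A), y^2, is unchanged by the transformation.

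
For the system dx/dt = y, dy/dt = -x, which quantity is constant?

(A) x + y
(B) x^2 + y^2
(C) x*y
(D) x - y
B

A first integral I satisfies dI/dt = 0 along every solution. Differentiate each option and use the equation of motion:
(A) d/dt[x + y] = y + (-x) = y - x, not identically 0
(B) d/dt[x^2 + y^2] = 2x*dx/dt + 2y*dy/dt = 2x*y + 2y*(-x) = 0
(C) d/dt[x*y] = (dx/dt)y + x(dy/dt) = y^2 - x^2, not identically 0
(D) d/dt[x - y] = y - (-x) = x + y, not identically 0

Only (B) has zero time-derivative. So x^2 + y^2 (the squared radius; trajectories are circles) is the conserved quantity.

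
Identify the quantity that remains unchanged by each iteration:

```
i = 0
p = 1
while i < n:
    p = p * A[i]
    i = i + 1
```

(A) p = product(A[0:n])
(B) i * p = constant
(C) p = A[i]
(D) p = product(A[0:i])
D

A loop invariant must hold before the first iteration and be re-established by every execution of the body.

(D) p = product(A[0:i]): Initially i = 0 and p = 1 = product of the empty slice A[0:0]. If p = product(A[0:i]) holds at the top of an iteration, the body sets p to product(A[0:i]) * A[i] = product(A[0:i+1]) and then i to i+1, so the property is restored. At exit i = n, giving p = product(A[0:n]).

The other options fail:
(A) p = product(A[0:n]): false before the loop (p = 1, not the full product) -- it only becomes true at exit.
(B) i * p = constant: initially i * p = 0, but after one iteration it is 1 * A[0], which is nonzero in general.
(C) p = A[i]: after the first iteration p = A[0] but i = 1; in general p is a product of several elements, not a single one.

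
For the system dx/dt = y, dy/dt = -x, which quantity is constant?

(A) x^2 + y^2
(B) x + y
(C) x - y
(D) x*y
A

A first integral I satisfies dI/dt = 0 along every solution. Differentiate each option and use the equation of motion:
(A) d/dt[x^2 + y^2] = 2x*dx/dt + 2y*dy/dt = 2x*y + 2y*(-x) = 0
(B) d/dt[x + y] = y + (-x) = y - x, not identically 0
(C) d/dt[x - y] = y - (-x) = x + y, not identically 0
(D) d/dt[x*y] = (dx/dt)y + x(dy/dt) = y^2 - x^2, not identically 0

Only (A) has zero time-derivative. So x^2 + y^2 (the squared radius; trajectories are circles) is the conserved quantity.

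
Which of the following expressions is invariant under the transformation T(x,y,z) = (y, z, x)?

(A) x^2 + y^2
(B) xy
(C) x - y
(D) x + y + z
D

Apply T(x,y,z) = (y, z, x) to each option, i.e. replace (x, y, z) by the transformed coordinates.
Substitute the transformed coordinates into each option and compare with the original:
(A) x^2 + y^2  ->  (y)^2 + (z)^2 = y^2 + z^2   [differs from x^2 + y^2: not invariant]
(B) xy  ->  (y)(z) = yz   [differs from xy: not invariant]
(C) x - y  ->  (y) - (z) = y - z   [differs from x - y: not invariant]
(D) x + y + z  ->  (y) + (z) + (x) = x + y + z   [equals x + y + z: invariant]

Only option (D), x + y + z, is unchanged by the transformation.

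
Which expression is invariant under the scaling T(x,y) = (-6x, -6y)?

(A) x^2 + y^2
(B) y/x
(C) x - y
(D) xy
B

Under the uniform scaling T(x,y) = (-6x, -6y):
Substitute the transformed coordinates into each option and compare with the original:
(A) x^2 + y^2  ->  (-6x)^2 + (-6y)^2 = 36x^2 + 36y^2   [differs from x^2 + y^2: not invariant]
(B) y/x  ->  (-6y)/(-6x) = y/x   [equals y/x: invariant]
(C) x - y  ->  (-6x) - (-6y) = -6x + 6y   [differs from x - y: not invariant]
(D) xy  ->  (-6x)(-6y) = 36xy   [differs from xy: not invariant]

Only option (B), y/x, is unchanged by the transformation.
The common factor -6 cancels in a ratio of coordinates, while sums, products and sums of squares pick up factors of -6 or 36.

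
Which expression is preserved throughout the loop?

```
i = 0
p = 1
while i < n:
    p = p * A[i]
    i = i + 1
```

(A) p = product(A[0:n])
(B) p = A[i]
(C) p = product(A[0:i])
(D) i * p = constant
C

A loop invariant must hold before the first iteration and be re-established by every execution of the body.

(C) p = product(A[0:i]): Initially i = 0 and p = 1 = product of the empty slice A[0:0]. If p = product(A[0:i]) holds at the top of an iteration, the body sets p to product(A[0:i]) * A[i] = product(A[0:i+1]) and then i to i+1, so the property is restored. At exit i = n, giving p = product(A[0:n]).

The other options fail:
(A) p = product(A[0:n]): false before the loop (p = 1, not the full product) -- it only becomes true at exit.
(B) p = A[i]: after the first iteration p = A[0] but i = 1; in general p is a product of several elements, not a single one.
(D) i * p = constant: initially i * p = 0, but after one iteration it is 1 * A[0], which is nonzero in general.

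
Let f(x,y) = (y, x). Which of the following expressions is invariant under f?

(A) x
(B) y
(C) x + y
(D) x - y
C

For f(x,y) = (y, x):
After applying f: x' = y, y' = x. So x' + y' = y + x = x + y.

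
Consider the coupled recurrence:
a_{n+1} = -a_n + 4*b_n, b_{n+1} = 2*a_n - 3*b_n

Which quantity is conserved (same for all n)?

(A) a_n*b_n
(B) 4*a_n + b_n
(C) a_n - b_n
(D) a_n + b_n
D

Replace a_n by a_{n+1} = -a_n + 4*b_n and b_n by b_{n+1} = 2*a_n - 3*b_n in each option and simplify:
(A) a_n*b_n  ->  (-a_n + 4*b_n)*(2*a_n - 3*b_n) = -2*a_n^2 + 11*a_n*b_n - 12*b_n^2   [not conserved]
(B) 4*a_n + b_n  ->  4*(-a_n + 4*b_n) + (2*a_n - 3*b_n) = -2*a_n + 13*b_n   [not conserved]
(C) a_n - b_n  ->  (-a_n + 4*b_n) - (2*a_n - 3*b_n) = -3*a_n + 7*b_n   [not conserved]
(D) a_n + b_n  ->  (-a_n + 4*b_n) + (2*a_n - 3*b_n) = a_n + b_n   [conserved]

Only (D) a_n + b_n returns to itself after one step, so it is the conserved quantity.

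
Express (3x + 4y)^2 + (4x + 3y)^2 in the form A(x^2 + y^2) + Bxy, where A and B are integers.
25(x^2 + y^2) + 48xy

Expanding: (3x + 4y)^2 = 9x^2 + 24xy + 16y^2
(4x + 3y)^2 = 16x^2 + 24xy + 9y^2
Sum = (9+16)(x^2+y^2) + 48xy = 25(x^2 + y^2) + 48xy
This is symmetric in x and y.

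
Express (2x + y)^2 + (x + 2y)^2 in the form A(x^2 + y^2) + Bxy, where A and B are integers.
5(x^2 + y^2) + 8xy

Expanding: (2x + y)^2 = 4x^2 + 4xy + y^2
(x + 2y)^2 = x^2 + 4xy + 4y^2
Sum = (4+1)(x^2+y^2) + 8xy = 5(x^2 + y^2) + 8xy
This is symmetric in x and y.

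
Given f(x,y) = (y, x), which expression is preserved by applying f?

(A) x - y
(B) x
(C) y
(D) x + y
D

For f(x,y) = (y, x):
After applying f: x' = y, y' = x. So x' + y' = y + x = x + y.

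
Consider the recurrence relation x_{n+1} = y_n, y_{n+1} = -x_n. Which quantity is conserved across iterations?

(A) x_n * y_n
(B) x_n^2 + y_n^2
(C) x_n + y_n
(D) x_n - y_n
B

For the recurrence x_{n+1} = y_n, y_{n+1} = -x_n:

x_{n+1}^2 + y_{n+1}^2 = y_n^2 + (-x_n)^2 = x_n^2 + y_n^2
The sum of squares is conserved (like energy in a harmonic oscillator).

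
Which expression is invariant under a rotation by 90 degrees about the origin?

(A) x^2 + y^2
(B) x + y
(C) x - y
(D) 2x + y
A

A rotation by 90 degrees sends (x, y) to (-y, x).
Substitute the transformed coordinates into each option and compare with the original:
(A) x^2 + y^2  ->  (-y)^2 + (x)^2 = x^2 + y^2   [equals x^2 + y^2: invariant]
(B) x + y  ->  (-y) + (x) = x - y   [differs from x + y: not invariant]
(C) x - y  ->  (-y) - (x) = -x - y   [differs from x - y: not invariant]
(D) 2x + y  ->  2(-y) + (x) = x - 2y   [differs from 2x + y: not invariant]

Only option (A), x^2 + y^2, is unchanged by the transformation.
Geometrically, x^2 + y^2 is the squared distance from the origin, which every rotation about the origin preserves.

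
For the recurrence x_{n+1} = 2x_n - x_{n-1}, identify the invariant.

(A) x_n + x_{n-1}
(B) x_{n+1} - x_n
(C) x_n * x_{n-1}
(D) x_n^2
B

For the recurrence x_{n+1} = 2x_n - x_{n-1}:

If x_{n+1} = 2x_n - x_{n-1}, then:
x_{n+1} - x_n = x_n - x_{n-1}
The first difference is constant throughout the sequence.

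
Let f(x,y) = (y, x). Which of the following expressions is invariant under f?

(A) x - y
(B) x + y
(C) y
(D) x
B

For f(x,y) = (y, x):
After applying f: x' = y, y' = x. So x' + y' = y + x = x + y.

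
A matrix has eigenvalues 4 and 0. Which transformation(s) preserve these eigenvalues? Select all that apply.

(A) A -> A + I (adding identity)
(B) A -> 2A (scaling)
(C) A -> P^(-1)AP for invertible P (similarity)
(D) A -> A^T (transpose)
C and D

Eigenvalues are preserved by:
1. Similarity transformations: A -> P^(-1)AP (same characteristic polynomial)
2. Transpose: A^T has the same eigenvalues as A

Eigenvalues are NOT preserved by:
- Adding identity: eigenvalues become 4+1, 0+1
- Scaling: eigenvalues become 8, 0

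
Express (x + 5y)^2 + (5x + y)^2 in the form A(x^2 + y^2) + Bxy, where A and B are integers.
26(x^2 + y^2) + 20xy

Expanding: (x + 5y)^2 = x^2 + 10xy + 25y^2
(5x + y)^2 = 25x^2 + 10xy + y^2
Sum = (1+25)(x^2+y^2) + 20xy = 26(x^2 + y^2) + 20xy
This is symmetric in x and y.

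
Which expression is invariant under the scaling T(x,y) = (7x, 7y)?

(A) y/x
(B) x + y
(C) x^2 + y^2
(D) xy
A

Under the uniform scaling T(x,y) = (7x, 7y):
Substitute the transformed coordinates into each option and compare with the original:
(A) y/x  ->  (7y)/(7x) = y/x   [equals y/x: invariant]
(B) x + y  ->  (7x) + (7y) = 7x + 7y   [differs from x + y: not invariant]
(C) x^2 + y^2  ->  (7x)^2 + (7y)^2 = 49x^2 + 49y^2   [differs from x^2 + y^2: not invariant]
(D) xy  ->  (7x)(7y) = 49xy   [differs from xy: not invariant]

Only option (A), y/x, is unchanged by the transformation.
The common factor 7 cancels in a ratio of coordinates, while sums, products and sums of squares pick up factors of 7 or 49.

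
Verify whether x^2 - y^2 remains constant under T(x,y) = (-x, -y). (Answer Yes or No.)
Yes

Substitute T(x,y) = (-x, -y) into the expression and compare with the original.

Original: x^2 - y^2
After applying T: (-x)^2 - (-y)^2 = x^2 - y^2

This is identical to the original x^2 - y^2, so the expression is invariant.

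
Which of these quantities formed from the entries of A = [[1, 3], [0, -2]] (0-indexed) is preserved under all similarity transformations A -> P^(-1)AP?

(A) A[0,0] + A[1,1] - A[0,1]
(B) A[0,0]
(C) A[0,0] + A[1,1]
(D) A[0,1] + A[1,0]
C

A[0,0] + A[1,1] is the trace of A. By the cyclic property of the trace, tr(P^(-1)AP) = tr(APP^(-1)) = tr(A), so it is the same for every matrix similar to A.

The other combinations are not similarity invariants. For example, take P = [[1, 1], [1, 2]] (det P = 1), so P^(-1) = [[2, -1], [-1, 1]] and
B = P^(-1)AP = [[10, 18], [-6, -11]].
Evaluating each option on A and on B:
(A) A[0,0] + A[1,1] - A[0,1]: -4 for A, -19 for B -> changes
(B) A[0,0]: 1 for A, 10 for B -> changes
(C) A[0,0] + A[1,1]: -1 for A, -1 for B -> unchanged
(D) A[0,1] + A[1,0]: 3 for A, 12 for B -> changes

Only (C) A[0,0] + A[1,1] = -1 survives (and it does so for every P, not just this one), so it is the invariant.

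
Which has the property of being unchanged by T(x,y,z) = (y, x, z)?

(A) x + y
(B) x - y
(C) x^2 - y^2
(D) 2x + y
A

Apply T(x,y,z) = (y, x, z) to each option, i.e. replace (x, y, z) by the transformed coordinates.
Substitute the transformed coordinates into each option and compare with the original:
(A) x + y  ->  (y) + (x) = x + y   [equals x + y: invariant]
(B) x - y  ->  (y) - (x) = -x + y   [differs from x - y: not invariant]
(C) x^2 - y^2  ->  (y)^2 - (x)^2 = -x^2 + y^2   [differs from x^2 - y^2: not invariant]
(D) 2x + y  ->  2(y) + (x) = x + 2y   [differs from 2x + y: not invariant]

Only option (A), x + y, is unchanged by the transformation.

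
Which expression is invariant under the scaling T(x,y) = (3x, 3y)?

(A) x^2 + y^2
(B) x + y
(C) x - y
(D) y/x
D

Under the uniform scaling T(x,y) = (3x, 3y):
Substitute the transformed coordinates into each option and compare with the original:
(A) x^2 + y^2  ->  (3x)^2 + (3y)^2 = 9x^2 + 9y^2   [differs from x^2 + y^2: not invariant]
(B) x + y  ->  (3x) + (3y) = 3x + 3y   [differs from x + y: not invariant]
(C) x - y  ->  (3x) - (3y) = 3x - 3y   [differs from x - y: not invariant]
(D) y/x  ->  (3y)/(3x) = y/x   [equals y/x: invariant]

Only option (D), y/x, is unchanged by the transformation.
The common factor 3 cancels in a ratio of coordinates, while sums, products and sums of squares pick up factors of 3 or 9.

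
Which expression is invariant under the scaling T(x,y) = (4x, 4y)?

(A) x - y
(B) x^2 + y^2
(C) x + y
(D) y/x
D

Under the uniform scaling T(x,y) = (4x, 4y):
Substitute the transformed coordinates into each option and compare with the original:
(A) x - y  ->  (4x) - (4y) = 4x - 4y   [differs from x - y: not invariant]
(B) x^2 + y^2  ->  (4x)^2 + (4y)^2 = 16x^2 + 16y^2   [differs from x^2 + y^2: not invariant]
(C) x + y  ->  (4x) + (4y) = 4x + 4y   [differs from x + y: not invariant]
(D) y/x  ->  (4y)/(4x) = y/x   [equals y/x: invariant]

Only option (D), y/x, is unchanged by the transformation.
The common factor 4 cancels in a ratio of coordinates, while sums, products and sums of squares pick up factors of 4 or 16.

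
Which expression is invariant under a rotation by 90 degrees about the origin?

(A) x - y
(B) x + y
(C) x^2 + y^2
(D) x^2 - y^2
C

A rotation by 90 degrees sends (x, y) to (-y, x).
Substitute the transformed coordinates into each option and compare with the original:
(A) x - y  ->  (-y) - (x) = -x - y   [differs from x - y: not invariant]
(B) x + y  ->  (-y) + (x) = x - y   [differs from x + y: not invariant]
(C) x^2 + y^2  ->  (-y)^2 + (x)^2 = x^2 + y^2   [equals x^2 + y^2: invariant]
(D) x^2 - y^2  ->  (-y)^2 - (x)^2 = -x^2 + y^2   [differs from x^2 - y^2: not invariant]

Only option (C), x^2 + y^2, is unchanged by the transformation.
Geometrically, x^2 + y^2 is the squared distance from the origin, which every rotation about the origin preserves.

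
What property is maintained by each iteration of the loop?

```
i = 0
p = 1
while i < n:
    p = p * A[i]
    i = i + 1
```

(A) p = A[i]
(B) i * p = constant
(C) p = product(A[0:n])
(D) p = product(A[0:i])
D

A loop invariant must hold before the first iteration and be re-established by every execution of the body.

(D) p = product(A[0:i]): Initially i = 0 and p = 1 = product of the empty slice A[0:0]. If p = product(A[0:i]) holds at the top of an iteration, the body sets p to product(A[0:i]) * A[i] = product(A[0:i+1]) and then i to i+1, so the property is restored. At exit i = n, giving p = product(A[0:n]).

The other options fail:
(A) p = A[i]: after the first iteration p = A[0] but i = 1; in general p is a product of several elements, not a single one.
(B) i * p = constant: initially i * p = 0, but after one iteration it is 1 * A[0], which is nonzero in general.
(C) p = product(A[0:n]): false before the loop (p = 1, not the full product) -- it only becomes true at exit.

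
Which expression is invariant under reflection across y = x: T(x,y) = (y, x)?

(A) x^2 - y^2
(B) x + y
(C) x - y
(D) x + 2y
B

The map is reflection across y = x: T(x,y) = (y, x).
Substitute the transformed coordinates into each option and compare with the original:
(A) x^2 - y^2  ->  (y)^2 - (x)^2 = -x^2 + y^2   [differs from x^2 - y^2: not invariant]
(B) x + y  ->  (y) + (x) = x + y   [equals x + y: invariant]
(C) x - y  ->  (y) - (x) = -x + y   [differs from x - y: not invariant]
(D) x + 2y  ->  (y) + 2(x) = 2x + y   [differs from x + 2y: not invariant]

Only option (B), x + y, is unchanged by the transformation.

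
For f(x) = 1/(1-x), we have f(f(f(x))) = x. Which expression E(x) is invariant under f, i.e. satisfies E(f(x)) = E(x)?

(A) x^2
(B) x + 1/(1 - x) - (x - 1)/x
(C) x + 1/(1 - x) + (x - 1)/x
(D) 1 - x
C

Replace x by f(x) = 1/(1 - x) in each option and simplify. As a quick numerical cross-check, also compare E(3) with E(f(3)) = E(-1/2).

(A) x^2  ->  (1/(1 - x))^2 = (x - 1)^(-2); check: E(3) = 9 but E(-1/2) = 1/4.   [not invariant]
(B) x + 1/(1 - x) - (x - 1)/x  ->  (1/(1 - x)) + 1/(1 - (1/(1 - x))) - ((1/(1 - x)) - 1)/(1/(1 - x)) = (x^2(1 - x) - x + (x - 1)^2)/(x(x - 1)); check: E(3) = 11/6 but E(-1/2) = -17/6.   [not invariant]
(C) x + 1/(1 - x) + (x - 1)/x  ->  (1/(1 - x)) + 1/(1 - (1/(1 - x))) + ((1/(1 - x)) - 1)/(1/(1 - x)), which simplifies back to x + 1/(1 - x) + (x - 1)/x; check: E(3) = 19/6, E(-1/2) = 19/6.   [invariant]
(D) 1 - x  ->  1 - (1/(1 - x)) = x/(x - 1); check: E(3) = -2 but E(-1/2) = 3/2.   [not invariant]

Only (C) is unchanged. Indeed f(f(x)) = 1/(1 - 1/(1-x)) = (1-x)/(-x) = (x-1)/x, so E(x) = x + f(x) + f(f(x)) is the sum over the whole 3-cycle; applying f just permutes the three terms cyclically (x -> f(x) -> f(f(x)) -> x), leaving the sum unchanged.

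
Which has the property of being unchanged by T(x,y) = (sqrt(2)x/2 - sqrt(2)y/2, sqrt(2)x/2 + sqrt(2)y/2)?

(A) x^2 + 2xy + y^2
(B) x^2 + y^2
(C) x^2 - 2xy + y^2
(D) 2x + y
B

An expression E(x,y) is invariant under T if E(T(x,y)) = E(x,y). Here T(x,y) = (sqrt(2)x/2 - sqrt(2)y/2, sqrt(2)x/2 + sqrt(2)y/2).
Substitute the transformed coordinates into each option and compare with the original:
(A) x^2 + 2xy + y^2  ->  (sqrt(2)x/2 - sqrt(2)y/2)^2 + 2(sqrt(2)x/2 - sqrt(2)y/2)(sqrt(2)x/2 + sqrt(2)y/2) + (sqrt(2)x/2 + sqrt(2)y/2)^2 = 2x^2   [differs from x^2 + 2xy + y^2: not invariant]
(B) x^2 + y^2  ->  (sqrt(2)x/2 - sqrt(2)y/2)^2 + (sqrt(2)x/2 + sqrt(2)y/2)^2 = x^2 + y^2   [equals x^2 + y^2: invariant]
(C) x^2 - 2xy + y^2  ->  (sqrt(2)x/2 - sqrt(2)y/2)^2 - 2(sqrt(2)x/2 - sqrt(2)y/2)(sqrt(2)x/2 + sqrt(2)y/2) + (sqrt(2)x/2 + sqrt(2)y/2)^2 = 2y^2   [differs from x^2 - 2xy + y^2: not invariant]
(D) 2x + y  ->  2(sqrt(2)x/2 - sqrt(2)y/2) + (sqrt(2)x/2 + sqrt(2)y/2) = 3sqrt(2)x/2 - sqrt(2)y/2   [differs from 2x + y: not invariant]

Only option (B), x^2 + y^2, is unchanged by the transformation.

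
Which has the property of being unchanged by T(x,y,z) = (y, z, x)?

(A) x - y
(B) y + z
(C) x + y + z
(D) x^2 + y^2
C

Apply T(x,y,z) = (y, z, x) to each option, i.e. replace (x, y, z) by the transformed coordinates.
Substitute the transformed coordinates into each option and compare with the original:
(A) x - y  ->  (y) - (z) = y - z   [differs from x - y: not invariant]
(B) y + z  ->  (z) + (x) = x + z   [differs from y + z: not invariant]
(C) x + y + z  ->  (y) + (z) + (x) = x + y + z   [equals x + y + z: invariant]
(D) x^2 + y^2  ->  (y)^2 + (z)^2 = y^2 + z^2   [differs from x^2 + y^2: not invariant]

Only option (C), x + y + z, is unchanged by the transformation.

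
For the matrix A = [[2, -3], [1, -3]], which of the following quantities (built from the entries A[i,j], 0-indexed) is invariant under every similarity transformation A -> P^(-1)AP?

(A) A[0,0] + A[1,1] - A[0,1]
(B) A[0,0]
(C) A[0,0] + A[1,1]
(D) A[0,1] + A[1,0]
C

A[0,0] + A[1,1] is the trace of A. By the cyclic property of the trace, tr(P^(-1)AP) = tr(APP^(-1)) = tr(A), so it is the same for every matrix similar to A.

The other combinations are not similarity invariants. For example, take P = [[1, 2], [0, 1]] (det P = 1), so P^(-1) = [[1, -2], [0, 1]] and
B = P^(-1)AP = [[0, 3], [1, -1]].
Evaluating each option on A and on B:
(A) A[0,0] + A[1,1] - A[0,1]: 2 for A, -4 for B -> changes
(B) A[0,0]: 2 for A, 0 for B -> changes
(C) A[0,0] + A[1,1]: -1 for A, -1 for B -> unchanged
(D) A[0,1] + A[1,0]: -2 for A, 4 for B -> changes

Only (C) A[0,0] + A[1,1] = -1 survives (and it does so for every P, not just this one), so it is the invariant.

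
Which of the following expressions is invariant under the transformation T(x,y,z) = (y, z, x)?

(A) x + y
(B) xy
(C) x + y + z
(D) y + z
C

Apply T(x,y,z) = (y, z, x) to each option, i.e. replace (x, y, z) by the transformed coordinates.
Substitute the transformed coordinates into each option and compare with the original:
(A) x + y  ->  (y) + (z) = y + z   [differs from x + y: not invariant]
(B) xy  ->  (y)(z) = yz   [differs from xy: not invariant]
(C) x + y + z  ->  (y) + (z) + (x) = x + y + z   [equals x + y + z: invariant]
(D) y + z  ->  (z) + (x) = x + z   [differs from y + z: not invariant]

Only option (C), x + y + z, is unchanged by the transformation.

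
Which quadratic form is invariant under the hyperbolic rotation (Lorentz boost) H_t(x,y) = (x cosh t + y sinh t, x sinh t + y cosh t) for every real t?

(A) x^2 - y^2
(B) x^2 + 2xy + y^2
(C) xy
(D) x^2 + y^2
A

Write x' = x cosh t + y sinh t, y' = x sinh t + y cosh t and substitute into each option:
(A) x^2 - y^2: (x cosh t + y sinh t)^2 - (x sinh t + y cosh t)^2 = x^2(cosh^2 t - sinh^2 t) + 2xy(cosh t sinh t - sinh t cosh t) + y^2(sinh^2 t - cosh^2 t) = x^2 - y^2   [invariant, using cosh^2 t - sinh^2 t = 1]
(B) x^2 + 2xy + y^2: (x' + y')^2 with x' + y' = (x + y)(cosh t + sinh t) = (x + y)e^t, so it becomes (x + y)^2 e^(2t)   [not invariant for t != 0]
(C) xy: (x cosh t + y sinh t)(x sinh t + y cosh t) = xy(cosh^2 t + sinh^2 t) + (x^2 + y^2) sinh t cosh t = xy cosh 2t + (x^2 + y^2)(sinh 2t)/2   [not invariant for t != 0]
(D) x^2 + y^2: (x cosh t + y sinh t)^2 + (x sinh t + y cosh t)^2 = (x^2 + y^2)(cosh^2 t + sinh^2 t) + 4xy sinh t cosh t = (x^2 + y^2) cosh 2t + 2xy sinh 2t   [not invariant for t != 0]

Only (A) x^2 - y^2 is unchanged; it is the Minkowski form preserved by Lorentz boosts, just as x^2 + y^2 is preserved by ordinary rotations.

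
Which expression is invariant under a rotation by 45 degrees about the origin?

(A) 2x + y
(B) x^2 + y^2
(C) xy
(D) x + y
B

A rotation by 45 degrees sends (x, y) to (sqrt(2)x/2 - sqrt(2)y/2, sqrt(2)x/2 + sqrt(2)y/2).
Substitute the transformed coordinates into each option and compare with the original:
(A) 2x + y  ->  2(sqrt(2)x/2 - sqrt(2)y/2) + (sqrt(2)x/2 + sqrt(2)y/2) = 3sqrt(2)x/2 - sqrt(2)y/2   [differs from 2x + y: not invariant]
(B) x^2 + y^2  ->  (sqrt(2)x/2 - sqrt(2)y/2)^2 + (sqrt(2)x/2 + sqrt(2)y/2)^2 = x^2 + y^2   [equals x^2 + y^2: invariant]
(C) xy  ->  (sqrt(2)x/2 - sqrt(2)y/2)(sqrt(2)x/2 + sqrt(2)y/2) = x^2/2 - y^2/2   [differs from xy: not invariant]
(D) x + y  ->  (sqrt(2)x/2 - sqrt(2)y/2) + (sqrt(2)x/2 + sqrt(2)y/2) = sqrt(2)x   [differs from x + y: not invariant]

Only option (B), x^2 + y^2, is unchanged by the transformation.
Geometrically, x^2 + y^2 is the squared distance from the origin, which every rotation about the origin preserves.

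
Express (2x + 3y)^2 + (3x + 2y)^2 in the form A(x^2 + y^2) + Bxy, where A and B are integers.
13(x^2 + y^2) + 24xy

Expanding: (2x + 3y)^2 = 4x^2 + 12xy + 9y^2
(3x + 2y)^2 = 9x^2 + 12xy + 4y^2
Sum = (4+9)(x^2+y^2) + 24xy = 13(x^2 + y^2) + 24xy
This is symmetric in x and y.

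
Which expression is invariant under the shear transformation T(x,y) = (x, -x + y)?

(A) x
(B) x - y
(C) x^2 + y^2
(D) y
A

Under the shear T(x,y) = (x, -x + y):
Substitute the transformed coordinates into each option and compare with the original:
(A) x  ->  (x) = x   [equals x: invariant]
(B) x - y  ->  (x) - (-x + y) = 2x - y   [differs from x - y: not invariant]
(C) x^2 + y^2  ->  (x)^2 + (-x + y)^2 = 2x^2 - 2xy + y^2   [differs from x^2 + y^2: not invariant]
(D) y  ->  (-x + y) = -x + y   [differs from y: not invariant]

Only option (A), x, is unchanged by the transformation.
A vertical shear moves points parallel to the y-axis, so the x-coordinate (and any function of x alone) is unchanged.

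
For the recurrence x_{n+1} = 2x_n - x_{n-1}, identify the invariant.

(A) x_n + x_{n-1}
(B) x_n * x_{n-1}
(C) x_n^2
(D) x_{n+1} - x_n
D

For the recurrence x_{n+1} = 2x_n - x_{n-1}:

If x_{n+1} = 2x_n - x_{n-1}, then:
x_{n+1} - x_n = x_n - x_{n-1}
The first difference is constant throughout the sequence.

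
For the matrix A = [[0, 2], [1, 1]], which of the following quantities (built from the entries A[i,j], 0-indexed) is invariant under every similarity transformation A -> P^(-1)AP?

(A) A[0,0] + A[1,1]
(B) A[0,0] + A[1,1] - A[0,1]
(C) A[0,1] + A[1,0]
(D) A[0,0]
A

A[0,0] + A[1,1] is the trace of A. By the cyclic property of the trace, tr(P^(-1)AP) = tr(APP^(-1)) = tr(A), so it is the same for every matrix similar to A.

The other combinations are not similarity invariants. For example, take P = [[1, 2], [0, 1]] (det P = 1), so P^(-1) = [[1, -2], [0, 1]] and
B = P^(-1)AP = [[-2, -4], [1, 3]].
Evaluating each option on A and on B:
(A) A[0,0] + A[1,1]: 1 for A, 1 for B -> unchanged
(B) A[0,0] + A[1,1] - A[0,1]: -1 for A, 5 for B -> changes
(C) A[0,1] + A[1,0]: 3 for A, -3 for B -> changes
(D) A[0,0]: 0 for A, -2 for B -> changes

Only (A) A[0,0] + A[1,1] = 1 survives (and it does so for every P, not just this one), so it is the invariant.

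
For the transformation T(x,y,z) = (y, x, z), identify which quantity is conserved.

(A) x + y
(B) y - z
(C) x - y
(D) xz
A

Apply T(x,y,z) = (y, x, z) to each option, i.e. replace (x, y, z) by the transformed coordinates.
Substitute the transformed coordinates into each option and compare with the original:
(A) x + y  ->  (y) + (x) = x + y   [equals x + y: invariant]
(B) y - z  ->  (x) - (z) = x - z   [differs from y - z: not invariant]
(C) x - y  ->  (y) - (x) = -x + y   [differs from x - y: not invariant]
(D) xz  ->  (y)(z) = yz   [differs from xz: not invariant]

Only option (A), x + y, is unchanged by the transformation.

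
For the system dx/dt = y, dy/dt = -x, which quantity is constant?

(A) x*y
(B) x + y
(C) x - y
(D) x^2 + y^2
D

A first integral I satisfies dI/dt = 0 along every solution. Differentiate each option and use the equation of motion:
(A) d/dt[x*y] = (dx/dt)y + x(dy/dt) = y^2 - x^2, not identically 0
(B) d/dt[x + y] = y + (-x) = y - x, not identically 0
(C) d/dt[x - y] = y - (-x) = x + y, not identically 0
(D) d/dt[x^2 + y^2] = 2x*dx/dt + 2y*dy/dt = 2x*y + 2y*(-x) = 0

Only (D) has zero time-derivative. So x^2 + y^2 (the squared radius; trajectories are circles) is the conserved quantity.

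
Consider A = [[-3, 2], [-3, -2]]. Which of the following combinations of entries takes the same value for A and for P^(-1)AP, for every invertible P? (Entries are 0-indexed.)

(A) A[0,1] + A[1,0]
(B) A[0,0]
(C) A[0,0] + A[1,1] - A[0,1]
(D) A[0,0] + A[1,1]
D

A[0,0] + A[1,1] is the trace of A. By the cyclic property of the trace, tr(P^(-1)AP) = tr(APP^(-1)) = tr(A), so it is the same for every matrix similar to A.

The other combinations are not similarity invariants. For example, take P = [[1, 1], [1, 2]] (det P = 1), so P^(-1) = [[2, -1], [-1, 1]] and
B = P^(-1)AP = [[3, 9], [-4, -8]].
Evaluating each option on A and on B:
(A) A[0,1] + A[1,0]: -1 for A, 5 for B -> changes
(B) A[0,0]: -3 for A, 3 for B -> changes
(C) A[0,0] + A[1,1] - A[0,1]: -7 for A, -14 for B -> changes
(D) A[0,0] + A[1,1]: -5 for A, -5 for B -> unchanged

Only (D) A[0,0] + A[1,1] = -5 survives (and it does so for every P, not just this one), so it is the invariant.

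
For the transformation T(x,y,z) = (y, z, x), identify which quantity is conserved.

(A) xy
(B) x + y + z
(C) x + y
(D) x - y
B

Apply T(x,y,z) = (y, z, x) to each option, i.e. replace (x, y, z) by the transformed coordinates.
Substitute the transformed coordinates into each option and compare with the original:
(A) xy  ->  (y)(z) = yz   [differs from xy: not invariant]
(B) x + y + z  ->  (y) + (z) + (x) = x + y + z   [equals x + y + z: invariant]
(C) x + y  ->  (y) + (z) = y + z   [differs from x + y: not invariant]
(D) x - y  ->  (y) - (z) = y - z   [differs from x - y: not invariant]

Only option (B), x + y + z, is unchanged by the transformation.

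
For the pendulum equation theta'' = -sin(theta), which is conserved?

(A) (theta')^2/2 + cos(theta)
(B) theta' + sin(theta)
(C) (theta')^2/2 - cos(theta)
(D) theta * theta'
C

A first integral I satisfies dI/dt = 0 along every solution. Differentiate each option and use the equation of motion:
(A) d/dt[(theta')^2/2 + cos(theta)] = theta' theta'' - sin(theta) theta' = -2 theta' sin(theta), not identically 0
(B) d/dt[theta' + sin(theta)] = theta'' + cos(theta) theta' = -sin(theta) + theta' cos(theta), not identically 0
(C) d/dt[(theta')^2/2 - cos(theta)] = theta' theta'' + sin(theta) theta' = theta'(-sin(theta)) + theta' sin(theta) = 0
(D) d/dt[theta * theta'] = (theta')^2 + theta theta'' = (theta')^2 - theta sin(theta), not identically 0

Only (C) has zero time-derivative. This is the total energy: kinetic (theta')^2/2 plus potential -cos(theta).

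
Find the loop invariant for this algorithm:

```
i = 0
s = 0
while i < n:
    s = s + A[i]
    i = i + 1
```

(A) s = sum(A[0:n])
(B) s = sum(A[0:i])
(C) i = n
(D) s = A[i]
B

A loop invariant must hold before the first iteration and be re-established by every execution of the body.

(B) s = sum(A[0:i]): Initially i = 0 and s = 0 = sum of the empty slice A[0:0]. If s = sum(A[0:i]) holds at the top of an iteration, the body sets s to sum(A[0:i]) + A[i] = sum(A[0:i+1]) and then i to i+1, so s = sum(A[0:i]) holds again. At exit i = n, giving s = sum(A[0:n]).

The other options fail:
(A) s = sum(A[0:n]): false before the loop (s = 0, not the full sum) -- it only becomes true at exit.
(C) i = n: false initially (i = 0); it is the exit condition, not an invariant.
(D) s = A[i]: after the first iteration s = A[0] but i = 1, so s = A[i] compares s with the wrong element (and fails in general).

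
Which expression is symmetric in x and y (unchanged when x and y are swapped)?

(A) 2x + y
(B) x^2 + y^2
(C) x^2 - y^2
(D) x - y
B

A symmetric expression is unchanged when the variables are permuted; here the transformation to test is the swap (x, y) -> (y, x).
Substitute the transformed coordinates into each option and compare with the original:
(A) 2x + y  ->  2(y) + (x) = x + 2y   [differs from 2x + y: not invariant]
(B) x^2 + y^2  ->  (y)^2 + (x)^2 = x^2 + y^2   [equals x^2 + y^2: invariant]
(C) x^2 - y^2  ->  (y)^2 - (x)^2 = -x^2 + y^2   [differs from x^2 - y^2: not invariant]
(D) x - y  ->  (y) - (x) = -x + y   [differs from x - y: not invariant]

Only option (B), x^2 + y^2, is unchanged by the transformation.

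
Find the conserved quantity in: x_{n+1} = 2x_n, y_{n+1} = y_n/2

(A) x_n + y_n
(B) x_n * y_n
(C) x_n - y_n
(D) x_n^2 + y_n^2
B

For the recurrence x_{n+1} = 2x_n, y_{n+1} = y_n/2:

x_{n+1} * y_{n+1} = (2x_n) * (y_n/2) = x_n * y_n
The product is conserved.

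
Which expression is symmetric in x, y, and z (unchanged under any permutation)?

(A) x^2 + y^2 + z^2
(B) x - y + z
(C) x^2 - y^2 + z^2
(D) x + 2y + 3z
A

A symmetric expression is unchanged when the variables are permuted; here the transformation to test is the swap (x, y) -> (y, x).
A symmetric expression must survive every permutation; the single swap x <-> y already eliminates the distractors, and the keyed expression is also unchanged by x <-> z and y <-> z (each variable enters it in exactly the same way).
Substitute the transformed coordinates into each option and compare with the original:
(A) x^2 + y^2 + z^2  ->  (y)^2 + (x)^2 + z^2 = x^2 + y^2 + z^2   [equals x^2 + y^2 + z^2: invariant]
(B) x - y + z  ->  (y) - (x) + z = -x + y + z   [differs from x - y + z: not invariant]
(C) x^2 - y^2 + z^2  ->  (y)^2 - (x)^2 + z^2 = -x^2 + y^2 + z^2   [differs from x^2 - y^2 + z^2: not invariant]
(D) x + 2y + 3z  ->  (y) + 2(x) + 3z = 2x + y + 3z   [differs from x + 2y + 3z: not invariant]

Only option (A), x^2 + y^2 + z^2, is unchanged by the transformation.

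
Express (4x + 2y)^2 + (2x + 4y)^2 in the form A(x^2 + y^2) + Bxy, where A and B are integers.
20(x^2 + y^2) + 32xy

Expanding: (4x + 2y)^2 = 16x^2 + 16xy + 4y^2
(2x + 4y)^2 = 4x^2 + 16xy + 16y^2
Sum = (16+4)(x^2+y^2) + 32xy = 20(x^2 + y^2) + 32xy
This is symmetric in x and y.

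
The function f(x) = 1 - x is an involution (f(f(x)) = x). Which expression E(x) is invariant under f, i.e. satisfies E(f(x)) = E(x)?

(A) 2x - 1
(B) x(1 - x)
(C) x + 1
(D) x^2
B

Replace x by f(x) = 1 - x in each option and simplify. As a quick numerical cross-check, also compare E(3) with E(f(3)) = E(-2).

(A) 2x - 1  ->  2(1 - x) - 1 = 1 - 2x; check: E(3) = 5 but E(-2) = -5.   [not invariant]
(B) x(1 - x)  ->  (1 - x)(1 - (1 - x)), which simplifies back to x(1 - x); check: E(3) = -6, E(-2) = -6.   [invariant]
(C) x + 1  ->  (1 - x) + 1 = 2 - x; check: E(3) = 4 but E(-2) = -1.   [not invariant]
(D) x^2  ->  (1 - x)^2 = (x - 1)^2; check: E(3) = 9 but E(-2) = 4.   [not invariant]

Only (B) is unchanged. E is symmetric under swapping x with f(x) = 1 - x, which is exactly what an involution does.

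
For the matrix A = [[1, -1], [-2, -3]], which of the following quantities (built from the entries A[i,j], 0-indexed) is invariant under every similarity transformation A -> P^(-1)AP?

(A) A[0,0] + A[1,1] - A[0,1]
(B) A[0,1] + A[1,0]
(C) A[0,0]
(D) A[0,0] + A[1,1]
D

A[0,0] + A[1,1] is the trace of A. By the cyclic property of the trace, tr(P^(-1)AP) = tr(APP^(-1)) = tr(A), so it is the same for every matrix similar to A.

The other combinations are not similarity invariants. For example, take P = [[1, 1], [1, 2]] (det P = 1), so P^(-1) = [[2, -1], [-1, 1]] and
B = P^(-1)AP = [[5, 6], [-5, -7]].
Evaluating each option on A and on B:
(A) A[0,0] + A[1,1] - A[0,1]: -1 for A, -8 for B -> changes
(B) A[0,1] + A[1,0]: -3 for A, 1 for B -> changes
(C) A[0,0]: 1 for A, 5 for B -> changes
(D) A[0,0] + A[1,1]: -2 for A, -2 for B -> unchanged

Only (D) A[0,0] + A[1,1] = -2 survives (and it does so for every P, not just this one), so it is the invariant.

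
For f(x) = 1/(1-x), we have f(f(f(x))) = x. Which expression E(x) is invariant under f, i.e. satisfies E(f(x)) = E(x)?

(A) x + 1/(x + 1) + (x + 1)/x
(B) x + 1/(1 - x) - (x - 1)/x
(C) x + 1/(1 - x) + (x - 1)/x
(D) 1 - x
C

Replace x by f(x) = 1/(1 - x) in each option and simplify. As a quick numerical cross-check, also compare E(3) with E(f(3)) = E(-1/2).

(A) x + 1/(x + 1) + (x + 1)/x  ->  (1/(1 - x)) + 1/((1/(1 - x)) + 1) + ((1/(1 - x)) + 1)/(1/(1 - x)) = (-x^3 + 6x^2 - 11x + 7)/(x^2 - 3x + 2); check: E(3) = 55/12 but E(-1/2) = 1/2.   [not invariant]
(B) x + 1/(1 - x) - (x - 1)/x  ->  (1/(1 - x)) + 1/(1 - (1/(1 - x))) - ((1/(1 - x)) - 1)/(1/(1 - x)) = (x^2(1 - x) - x + (x - 1)^2)/(x(x - 1)); check: E(3) = 11/6 but E(-1/2) = -17/6.   [not invariant]
(C) x + 1/(1 - x) + (x - 1)/x  ->  (1/(1 - x)) + 1/(1 - (1/(1 - x))) + ((1/(1 - x)) - 1)/(1/(1 - x)), which simplifies back to x + 1/(1 - x) + (x - 1)/x; check: E(3) = 19/6, E(-1/2) = 19/6.   [invariant]
(D) 1 - x  ->  1 - (1/(1 - x)) = x/(x - 1); check: E(3) = -2 but E(-1/2) = 3/2.   [not invariant]

Only (C) is unchanged. Indeed f(f(x)) = 1/(1 - 1/(1-x)) = (1-x)/(-x) = (x-1)/x, so E(x) = x + f(x) + f(f(x)) is the sum over the whole 3-cycle; applying f just permutes the three terms cyclically (x -> f(x) -> f(f(x)) -> x), leaving the sum unchanged.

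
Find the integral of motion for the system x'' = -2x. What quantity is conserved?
E = (x')^2 + 2x^2

Multiply the equation by x':
x' * x'' = -2x * x'
The left side is d/dt[(x')^2/2] and the right side is d/dt[-2x^2/2], so
d/dt[(x')^2/2 + 2x^2/2] = 0, i.e. (x')^2/2 + 2x^2/2 = constant.
Multiplying by 2, the integral of motion is E = (x')^2 + 2x^2.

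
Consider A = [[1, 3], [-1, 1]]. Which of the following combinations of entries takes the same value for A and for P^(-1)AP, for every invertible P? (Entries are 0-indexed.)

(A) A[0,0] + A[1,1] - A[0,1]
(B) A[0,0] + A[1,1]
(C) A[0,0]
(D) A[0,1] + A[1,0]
B

A[0,0] + A[1,1] is the trace of A. By the cyclic property of the trace, tr(P^(-1)AP) = tr(APP^(-1)) = tr(A), so it is the same for every matrix similar to A.

The other combinations are not similarity invariants. For example, take P = [[1, 2], [0, 1]] (det P = 1), so P^(-1) = [[1, -2], [0, 1]] and
B = P^(-1)AP = [[3, 7], [-1, -1]].
Evaluating each option on A and on B:
(A) A[0,0] + A[1,1] - A[0,1]: -1 for A, -5 for B -> changes
(B) A[0,0] + A[1,1]: 2 for A, 2 for B -> unchanged
(C) A[0,0]: 1 for A, 3 for B -> changes
(D) A[0,1] + A[1,0]: 2 for A, 6 for B -> changes

Only (B) A[0,0] + A[1,1] = 2 survives (and it does so for every P, not just this one), so it is the invariant.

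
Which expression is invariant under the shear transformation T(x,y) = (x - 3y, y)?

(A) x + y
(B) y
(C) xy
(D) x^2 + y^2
B

Under the shear T(x,y) = (x - 3y, y):
Substitute the transformed coordinates into each option and compare with the original:
(A) x + y  ->  (x - 3y) + (y) = x - 2y   [differs from x + y: not invariant]
(B) y  ->  (y) = y   [equals y: invariant]
(C) xy  ->  (x - 3y)(y) = xy - 3y^2   [differs from xy: not invariant]
(D) x^2 + y^2  ->  (x - 3y)^2 + (y)^2 = x^2 - 6xy + 10y^2   [differs from x^2 + y^2: not invariant]

Only option (B), y, is unchanged by the transformation.
A horizontal shear moves points parallel to the x-axis, so the y-coordinate (and any function of y alone) is unchanged.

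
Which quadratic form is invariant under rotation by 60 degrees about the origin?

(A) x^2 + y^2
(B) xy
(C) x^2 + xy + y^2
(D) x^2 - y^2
A

Rotation by 60 degrees sends (x, y) to (x/2 - sqrt(3)y/2, sqrt(3)x/2 + y/2).
Substitute the transformed coordinates into each option and compare with the original:
(A) x^2 + y^2  ->  (x/2 - sqrt(3)y/2)^2 + (sqrt(3)x/2 + y/2)^2 = x^2 + y^2   [equals x^2 + y^2: invariant]
(B) xy  ->  (x/2 - sqrt(3)y/2)(sqrt(3)x/2 + y/2) = sqrt(3)x^2/4 - xy/2 - sqrt(3)y^2/4   [differs from xy: not invariant]
(C) x^2 + xy + y^2  ->  (x/2 - sqrt(3)y/2)^2 + (x/2 - sqrt(3)y/2)(sqrt(3)x/2 + y/2) + (sqrt(3)x/2 + y/2)^2 = sqrt(3)x^2/4 + x^2 - xy/2 - sqrt(3)y^2/4 + y^2   [differs from x^2 + xy + y^2: not invariant]
(D) x^2 - y^2  ->  (x/2 - sqrt(3)y/2)^2 - (sqrt(3)x/2 + y/2)^2 = -x^2/2 - sqrt(3)xy + y^2/2   [differs from x^2 - y^2: not invariant]

Only option (A), x^2 + y^2, is unchanged by the transformation.
x^2 + y^2 is the squared distance from the origin, which rotations preserve.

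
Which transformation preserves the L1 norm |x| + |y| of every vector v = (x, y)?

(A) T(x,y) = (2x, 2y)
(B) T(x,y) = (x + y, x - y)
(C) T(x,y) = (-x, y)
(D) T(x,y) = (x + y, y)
C

A transformation preserves a norm if ||T(v)|| = ||v|| for every v; a single vector where the norm changes rules an option out.

(A) T(x,y) = (2x, 2y): v = (1, 0) has norm |1| + |0| = 1, but T(v) = (2, 0) has norm 2 -- not preserved.
(B) T(x,y) = (x + y, x - y): v = (1, 0) has norm |1| + |0| = 1, but T(v) = (1, 1) has norm 2 -- not preserved.
(C) T(x,y) = (-x, y): preserves the norm -- it only permutes the coordinates and/or flips signs, which leaves |x| + |y| unchanged.
(D) T(x,y) = (x + y, y): v = (0, 1) has norm |0| + |1| = 1, but T(v) = (1, 1) has norm 2 -- not preserved.

Therefore the answer is (C).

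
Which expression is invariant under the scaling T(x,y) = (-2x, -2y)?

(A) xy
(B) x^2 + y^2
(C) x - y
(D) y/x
D

Under the uniform scaling T(x,y) = (-2x, -2y):
Substitute the transformed coordinates into each option and compare with the original:
(A) xy  ->  (-2x)(-2y) = 4xy   [differs from xy: not invariant]
(B) x^2 + y^2  ->  (-2x)^2 + (-2y)^2 = 4x^2 + 4y^2   [differs from x^2 + y^2: not invariant]
(C) x - y  ->  (-2x) - (-2y) = -2x + 2y   [differs from x - y: not invariant]
(D) y/x  ->  (-2y)/(-2x) = y/x   [equals y/x: invariant]

Only option (D), y/x, is unchanged by the transformation.
The common factor -2 cancels in a ratio of coordinates, while sums, products and sums of squares pick up factors of -2 or 4.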